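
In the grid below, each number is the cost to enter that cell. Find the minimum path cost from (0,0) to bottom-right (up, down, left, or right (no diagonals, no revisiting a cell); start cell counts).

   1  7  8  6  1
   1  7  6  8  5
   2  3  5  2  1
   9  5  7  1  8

23

Cheapest: r0c0 → r1c0 → r2c0 → r2c1 → r2c2 → r2c3 → r2c4 → r3c4
  1 + 1 + 2 + 3 + 5 + 2 + 1 + 8 = 23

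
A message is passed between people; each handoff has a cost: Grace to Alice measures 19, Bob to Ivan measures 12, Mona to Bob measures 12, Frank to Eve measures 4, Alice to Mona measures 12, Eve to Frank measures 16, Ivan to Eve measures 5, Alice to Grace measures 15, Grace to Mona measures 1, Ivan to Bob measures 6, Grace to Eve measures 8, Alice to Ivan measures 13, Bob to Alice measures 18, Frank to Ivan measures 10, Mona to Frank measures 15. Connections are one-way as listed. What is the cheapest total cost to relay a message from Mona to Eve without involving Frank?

Candidate routes:
Mona-Bob-Alice-Grace-Eve: 12 + 18 + 15 + 8 = 53
Mona-Bob-Ivan-Eve: 12 + 12 + 5 = 29
Mona-Bob-Alice-Ivan-Eve: 12 + 18 + 13 + 5 = 48
The minimum is 29.

29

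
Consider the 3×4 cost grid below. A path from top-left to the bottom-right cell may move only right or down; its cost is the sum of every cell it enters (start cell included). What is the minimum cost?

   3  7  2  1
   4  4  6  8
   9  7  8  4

Best path: [0,0] → [0,1] → [0,2] → [0,3] → [1,3] → [2,3]
Cost: 3 + 7 + 2 + 1 + 8 + 4 = 25

25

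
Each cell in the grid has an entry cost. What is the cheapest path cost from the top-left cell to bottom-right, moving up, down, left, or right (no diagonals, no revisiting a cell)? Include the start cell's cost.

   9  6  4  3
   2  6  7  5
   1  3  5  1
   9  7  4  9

Take r0c0 r1c0 r2c0 r2c1 r2c2 r2c3 r3c3 for a total of 9 + 2 + 1 + 3 + 5 + 1 + 9 = 30.

30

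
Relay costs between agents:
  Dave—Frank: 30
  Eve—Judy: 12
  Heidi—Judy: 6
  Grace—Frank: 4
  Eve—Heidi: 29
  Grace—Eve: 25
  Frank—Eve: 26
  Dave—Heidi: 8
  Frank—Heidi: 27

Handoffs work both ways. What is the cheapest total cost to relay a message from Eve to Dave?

26

Checking several routes:
Eve→Heidi→Dave: 29 + 8 = 37
Eve→Frank→Dave: 26 + 30 = 56
Eve→Judy→Heidi→Dave: 12 + 6 + 8 = 26
Shortest: 26.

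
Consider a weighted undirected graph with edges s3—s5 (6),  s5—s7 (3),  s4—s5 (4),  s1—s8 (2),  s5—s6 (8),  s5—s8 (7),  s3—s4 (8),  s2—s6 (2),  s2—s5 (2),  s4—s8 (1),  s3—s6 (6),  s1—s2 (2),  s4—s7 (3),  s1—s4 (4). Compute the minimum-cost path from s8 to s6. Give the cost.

Comparing a few candidate routes:
s8-s4-s5-s2-s6: 1 + 4 + 2 + 2 = 9
s8-s1-s2-s6: 2 + 2 + 2 = 6
s8-s4-s1-s2-s6: 1 + 4 + 2 + 2 = 9
Shortest: 6.

6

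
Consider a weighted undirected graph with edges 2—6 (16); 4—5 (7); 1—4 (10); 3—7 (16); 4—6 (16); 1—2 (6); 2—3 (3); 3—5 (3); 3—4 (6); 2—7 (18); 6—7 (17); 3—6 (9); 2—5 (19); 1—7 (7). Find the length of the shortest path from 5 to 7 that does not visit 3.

24

A few of the 5→7 routes:
5→2→1→7: 19 + 6 + 7 = 32
5→4→1→7: 7 + 10 + 7 = 24
5→2→7: 19 + 18 = 37
Shortest: 24.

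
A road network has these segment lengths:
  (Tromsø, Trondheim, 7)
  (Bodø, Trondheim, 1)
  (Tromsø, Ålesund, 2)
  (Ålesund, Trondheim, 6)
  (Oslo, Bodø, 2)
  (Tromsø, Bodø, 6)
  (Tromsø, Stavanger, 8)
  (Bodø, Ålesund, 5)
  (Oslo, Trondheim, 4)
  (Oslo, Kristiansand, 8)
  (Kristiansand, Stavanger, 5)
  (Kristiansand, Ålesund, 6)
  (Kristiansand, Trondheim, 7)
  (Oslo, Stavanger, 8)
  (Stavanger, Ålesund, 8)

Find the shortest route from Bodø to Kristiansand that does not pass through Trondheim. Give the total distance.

10

A few of the Bodø→Kristiansand routes:
Bodø → Tromsø → Ålesund → Kristiansand: 6 + 2 + 6 = 14
Bodø → Ålesund → Kristiansand: 5 + 6 = 11
Bodø → Oslo → Kristiansand: 2 + 8 = 10
Bodø → Ålesund → Stavanger → Kristiansand: 5 + 8 + 5 = 18
Bodø → Oslo → Stavanger → Kristiansand: 2 + 8 + 5 = 15
Shortest: 10.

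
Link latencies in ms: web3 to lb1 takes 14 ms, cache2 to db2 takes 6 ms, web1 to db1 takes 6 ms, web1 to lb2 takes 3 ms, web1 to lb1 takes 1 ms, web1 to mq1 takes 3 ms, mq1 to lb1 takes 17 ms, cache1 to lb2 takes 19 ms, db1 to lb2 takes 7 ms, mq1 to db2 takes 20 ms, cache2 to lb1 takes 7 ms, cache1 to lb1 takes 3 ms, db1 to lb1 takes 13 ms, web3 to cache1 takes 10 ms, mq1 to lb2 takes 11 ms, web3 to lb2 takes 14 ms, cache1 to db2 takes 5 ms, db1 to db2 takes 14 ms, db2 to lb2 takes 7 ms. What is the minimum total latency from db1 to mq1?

A few of the db1→mq1 routes:
db1 → lb2 → mq1: 7 + 11 = 18
db1 → lb2 → web1 → mq1: 7 + 3 + 3 = 13
db1 → web1 → mq1: 6 + 3 = 9
db1 → lb1 → web1 → mq1: 13 + 1 + 3 = 17
Shortest: 9 ms.

9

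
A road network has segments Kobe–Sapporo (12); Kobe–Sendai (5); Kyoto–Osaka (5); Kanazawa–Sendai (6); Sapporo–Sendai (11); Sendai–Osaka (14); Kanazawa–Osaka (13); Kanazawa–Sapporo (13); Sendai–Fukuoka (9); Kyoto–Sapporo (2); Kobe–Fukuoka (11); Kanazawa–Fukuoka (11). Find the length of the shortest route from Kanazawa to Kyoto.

15

Checking several routes:
Kanazawa - Sendai - Sapporo - Kyoto: 6 + 11 + 2 = 19
Kanazawa - Sapporo - Kyoto: 13 + 2 = 15
Kanazawa - Sendai - Osaka - Kyoto: 6 + 14 + 5 = 25
Kanazawa - Sendai - Kobe - Sapporo - Kyoto: 6 + 5 + 12 + 2 = 25
Kanazawa - Osaka - Kyoto: 13 + 5 = 18
Shortest: 15.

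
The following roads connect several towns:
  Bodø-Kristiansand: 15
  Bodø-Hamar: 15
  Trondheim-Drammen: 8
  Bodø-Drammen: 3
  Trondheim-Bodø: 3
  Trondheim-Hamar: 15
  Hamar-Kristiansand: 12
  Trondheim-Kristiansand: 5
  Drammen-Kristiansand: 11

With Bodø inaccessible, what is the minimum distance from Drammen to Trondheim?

Paths from Drammen to Trondheim avoiding Bodø:
Drammen → Trondheim: 8
Drammen → Kristiansand → Trondheim: 11 + 5 = 16
Drammen → Kristiansand → Hamar → Trondheim: 11 + 12 + 15 = 38
Shortest: 8.

8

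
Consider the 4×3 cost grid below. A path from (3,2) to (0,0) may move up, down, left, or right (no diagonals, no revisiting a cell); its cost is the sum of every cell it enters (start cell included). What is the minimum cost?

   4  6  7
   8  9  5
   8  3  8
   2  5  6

One optimal route is r3c2 r3c1 r2c1 r1c1 r0c1 r0c0.
Its cost is 6 + 5 + 3 + 9 + 6 + 4 = 33.

33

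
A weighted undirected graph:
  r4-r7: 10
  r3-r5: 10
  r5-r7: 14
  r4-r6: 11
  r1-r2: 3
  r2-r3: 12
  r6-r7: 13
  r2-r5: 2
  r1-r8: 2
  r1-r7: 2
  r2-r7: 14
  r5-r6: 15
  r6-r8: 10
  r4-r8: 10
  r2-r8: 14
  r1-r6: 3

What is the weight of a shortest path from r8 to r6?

Comparing a few candidate routes:
r8→r4→r6: 10 + 11 = 21
r8→r2→r1→r6: 14 + 3 + 3 = 20
r8→r1→r6: 2 + 3 = 5
r8→r6: 10
r8→r1→r2→r5→r6: 2 + 3 + 2 + 15 = 22
r8→r1→r7→r6: 2 + 2 + 13 = 17
Best route has total 5.

5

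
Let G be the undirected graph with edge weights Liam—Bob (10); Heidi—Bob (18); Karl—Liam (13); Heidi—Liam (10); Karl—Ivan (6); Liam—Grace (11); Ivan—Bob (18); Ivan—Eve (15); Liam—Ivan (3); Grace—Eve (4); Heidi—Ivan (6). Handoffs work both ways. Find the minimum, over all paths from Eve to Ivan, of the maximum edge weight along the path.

11

A few of the Eve→Ivan routes:
Eve-Ivan: max(15) = 15
Eve-Grace-Liam-Bob-Ivan: max(4, 11, 10, 18) = 18
Eve-Grace-Liam-Ivan: max(4, 11, 3) = 11
Eve-Grace-Liam-Karl-Ivan: max(4, 11, 13, 6) = 13
Eve-Grace-Liam-Heidi-Ivan: max(4, 11, 10, 6) = 11
The minimum achievable maximum is 11.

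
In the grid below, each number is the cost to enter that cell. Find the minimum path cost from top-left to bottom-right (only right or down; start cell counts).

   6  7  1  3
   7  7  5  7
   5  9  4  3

One optimal route is [0,0] → [0,1] → [0,2] → [1,2] → [2,2] → [2,3].
Its cost is 6 + 7 + 1 + 5 + 4 + 3 = 26.

26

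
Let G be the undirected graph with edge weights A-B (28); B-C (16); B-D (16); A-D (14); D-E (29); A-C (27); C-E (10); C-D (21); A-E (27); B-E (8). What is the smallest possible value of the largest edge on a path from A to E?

A few of the A→E routes:
A -> D -> C -> B -> E: max(14, 21, 16, 8) = 21
A -> D -> B -> C -> E: max(14, 16, 16, 10) = 16
A -> D -> B -> E: max(14, 16, 8) = 16
A -> D -> C -> E: max(14, 21, 10) = 21
A -> C -> D -> B -> E: max(27, 21, 16, 8) = 27
A -> C -> B -> E: max(27, 16, 8) = 27
Best route has worst link 16.

16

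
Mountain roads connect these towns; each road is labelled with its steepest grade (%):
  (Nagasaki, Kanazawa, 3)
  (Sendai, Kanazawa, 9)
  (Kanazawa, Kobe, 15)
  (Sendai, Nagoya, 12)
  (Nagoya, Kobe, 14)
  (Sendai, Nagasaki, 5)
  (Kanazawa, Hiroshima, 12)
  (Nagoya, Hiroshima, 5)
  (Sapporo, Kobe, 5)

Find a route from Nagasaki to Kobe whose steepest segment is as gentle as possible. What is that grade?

14

Some routes from Nagasaki to Kobe:
Nagasaki - Kanazawa - Sendai - Nagoya - Kobe: max(3, 9, 12, 14) = 14
Nagasaki - Sendai - Nagoya - Kobe: max(5, 12, 14) = 14
Nagasaki - Kanazawa - Hiroshima - Nagoya - Kobe: max(3, 12, 5, 14) = 14
Nagasaki - Sendai - Kanazawa - Hiroshima - Nagoya - Kobe: max(5, 9, 12, 5, 14) = 14
Smallest bottleneck: 14%.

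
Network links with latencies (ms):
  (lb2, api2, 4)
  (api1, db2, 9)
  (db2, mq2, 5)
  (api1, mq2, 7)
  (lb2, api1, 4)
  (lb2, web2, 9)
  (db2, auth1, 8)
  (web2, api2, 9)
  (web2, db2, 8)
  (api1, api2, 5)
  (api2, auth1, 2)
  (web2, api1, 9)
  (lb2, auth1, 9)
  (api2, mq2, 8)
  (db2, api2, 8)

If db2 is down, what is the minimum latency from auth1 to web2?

11

A few of the auth1→web2 routes:
auth1 -> api2 -> api1 -> web2: 2 + 5 + 9 = 16
auth1 -> api2 -> lb2 -> web2: 2 + 4 + 9 = 15
auth1 -> api2 -> api1 -> lb2 -> web2: 2 + 5 + 4 + 9 = 20
auth1 -> api2 -> web2: 2 + 9 = 11
auth1 -> api2 -> lb2 -> api1 -> web2: 2 + 4 + 4 + 9 = 19
auth1 -> lb2 -> web2: 9 + 9 = 18
Shortest: 11 ms.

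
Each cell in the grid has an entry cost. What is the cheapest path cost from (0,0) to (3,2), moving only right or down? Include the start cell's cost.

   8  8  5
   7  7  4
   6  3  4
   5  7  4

32

Path (0,0) → (1,0) → (2,0) → (2,1) → (2,2) → (3,2): 8 + 7 + 6 + 3 + 4 + 4 = 32.
(Top row then right column would cost 33.)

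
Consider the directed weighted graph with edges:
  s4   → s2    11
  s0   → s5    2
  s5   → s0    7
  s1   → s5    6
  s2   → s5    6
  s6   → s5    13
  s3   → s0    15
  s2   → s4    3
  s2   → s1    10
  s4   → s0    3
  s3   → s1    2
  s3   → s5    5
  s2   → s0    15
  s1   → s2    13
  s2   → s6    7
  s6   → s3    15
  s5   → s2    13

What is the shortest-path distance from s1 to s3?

35

Routes from s1 to s3:
s1→s2→s6→s3: 13 + 7 + 15 = 35
s1→s5→s2→s6→s3: 6 + 13 + 7 + 15 = 41
Best route has total 35.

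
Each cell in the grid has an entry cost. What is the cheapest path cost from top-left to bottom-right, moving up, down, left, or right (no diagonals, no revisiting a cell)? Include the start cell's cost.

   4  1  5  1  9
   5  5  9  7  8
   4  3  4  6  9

Best path: r0c0→r0c1→r1c1→r2c1→r2c2→r2c3→r2c4
Cost: 4 + 1 + 5 + 3 + 4 + 6 + 9 = 32

32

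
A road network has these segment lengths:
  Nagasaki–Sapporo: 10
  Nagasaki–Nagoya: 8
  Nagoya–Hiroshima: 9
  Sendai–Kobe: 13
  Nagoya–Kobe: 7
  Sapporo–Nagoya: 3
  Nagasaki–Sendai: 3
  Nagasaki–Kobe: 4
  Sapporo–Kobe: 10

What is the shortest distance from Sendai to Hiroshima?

A few of the Sendai→Hiroshima routes:
Sendai-Kobe-Nagoya-Hiroshima: 13 + 7 + 9 = 29
Sendai-Nagasaki-Kobe-Nagoya-Hiroshima: 3 + 4 + 7 + 9 = 23
Sendai-Nagasaki-Nagoya-Hiroshima: 3 + 8 + 9 = 20
Sendai-Kobe-Nagasaki-Nagoya-Hiroshima: 13 + 4 + 8 + 9 = 34
Sendai-Nagasaki-Kobe-Sapporo-Nagoya-Hiroshima: 3 + 4 + 10 + 3 + 9 = 29
Sendai-Nagasaki-Sapporo-Nagoya-Hiroshima: 3 + 10 + 3 + 9 = 25
Shortest: 20.

20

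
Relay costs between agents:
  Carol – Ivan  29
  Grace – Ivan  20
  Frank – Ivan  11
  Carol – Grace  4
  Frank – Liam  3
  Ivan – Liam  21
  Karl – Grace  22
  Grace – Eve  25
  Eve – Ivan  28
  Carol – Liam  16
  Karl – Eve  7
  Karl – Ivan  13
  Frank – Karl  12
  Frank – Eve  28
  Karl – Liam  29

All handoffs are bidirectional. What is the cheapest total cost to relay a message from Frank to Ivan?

11

A few of the Frank→Ivan routes:
Frank → Liam → Carol → Grace → Ivan: 3 + 16 + 4 + 20 = 43
Frank → Ivan: 11
Frank → Liam → Ivan: 3 + 21 = 24
Frank → Karl → Ivan: 12 + 13 = 25
Frank → Liam → Karl → Ivan: 3 + 29 + 13 = 45
Frank → Karl → Eve → Ivan: 12 + 7 + 28 = 47
Best route has total 11.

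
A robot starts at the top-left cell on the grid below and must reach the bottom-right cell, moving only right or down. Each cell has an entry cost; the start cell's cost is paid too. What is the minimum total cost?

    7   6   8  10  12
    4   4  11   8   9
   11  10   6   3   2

Cheapest: r0c0→r1c0→r1c1→r2c1→r2c2→r2c3→r2c4
  7 + 4 + 4 + 10 + 6 + 3 + 2 = 36

36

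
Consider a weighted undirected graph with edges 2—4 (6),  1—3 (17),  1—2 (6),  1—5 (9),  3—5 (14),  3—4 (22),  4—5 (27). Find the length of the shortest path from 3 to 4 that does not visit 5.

22

Paths from 3 to 4 avoiding 5:
3 → 1 → 2 → 4: 17 + 6 + 6 = 29
3 → 4: 22
Best route has total 22.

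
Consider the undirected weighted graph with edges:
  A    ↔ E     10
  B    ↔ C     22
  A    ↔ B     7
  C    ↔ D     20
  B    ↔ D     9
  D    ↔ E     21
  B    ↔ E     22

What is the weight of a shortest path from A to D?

16

Some routes from A to D:
A-E-B-D: 10 + 22 + 9 = 41
A-E-D: 10 + 21 = 31
A-B-D: 7 + 9 = 16
Best route has total 16.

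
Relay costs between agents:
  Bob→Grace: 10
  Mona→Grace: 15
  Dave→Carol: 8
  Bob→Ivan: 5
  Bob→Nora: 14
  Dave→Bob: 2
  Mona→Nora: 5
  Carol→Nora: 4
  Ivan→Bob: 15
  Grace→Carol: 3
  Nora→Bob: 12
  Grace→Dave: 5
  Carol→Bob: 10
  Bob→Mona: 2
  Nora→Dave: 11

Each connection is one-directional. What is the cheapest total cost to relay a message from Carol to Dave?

15

A few of the Carol→Dave routes:
Carol → Nora → Dave: 4 + 11 = 15
Carol → Bob → Mona → Nora → Dave: 10 + 2 + 5 + 11 = 28
Carol → Bob → Grace → Dave: 10 + 10 + 5 = 25
The minimum is 15.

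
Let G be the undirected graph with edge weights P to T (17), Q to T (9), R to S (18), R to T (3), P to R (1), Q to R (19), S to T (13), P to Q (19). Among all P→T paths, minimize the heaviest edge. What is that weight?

3

Checking several routes:
P - R - T: max(1, 3) = 3
P - R - S - T: max(1, 18, 13) = 18
P - Q - R - T: max(19, 19, 3) = 19
P - R - Q - T: max(1, 19, 9) = 19
P - T: max(17) = 17
The minimum achievable maximum is 3.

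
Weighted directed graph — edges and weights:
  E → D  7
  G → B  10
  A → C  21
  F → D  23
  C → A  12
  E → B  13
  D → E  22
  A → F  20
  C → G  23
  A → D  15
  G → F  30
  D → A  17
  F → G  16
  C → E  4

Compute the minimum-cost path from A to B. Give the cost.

Some routes from A to B:
A-C-E-B: 21 + 4 + 13 = 38
A-D-E-B: 15 + 22 + 13 = 50
A-C-G-B: 21 + 23 + 10 = 54
A-F-G-B: 20 + 16 + 10 = 46
The minimum is 38.

38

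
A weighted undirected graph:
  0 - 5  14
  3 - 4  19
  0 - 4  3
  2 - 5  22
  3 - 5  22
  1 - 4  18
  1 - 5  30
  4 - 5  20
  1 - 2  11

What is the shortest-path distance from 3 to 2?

44

Comparing a few candidate routes:
3 → 4 → 0 → 5 → 2: 19 + 3 + 14 + 22 = 58
3 → 4 → 1 → 2: 19 + 18 + 11 = 48
3 → 5 → 2: 22 + 22 = 44
Shortest: 44.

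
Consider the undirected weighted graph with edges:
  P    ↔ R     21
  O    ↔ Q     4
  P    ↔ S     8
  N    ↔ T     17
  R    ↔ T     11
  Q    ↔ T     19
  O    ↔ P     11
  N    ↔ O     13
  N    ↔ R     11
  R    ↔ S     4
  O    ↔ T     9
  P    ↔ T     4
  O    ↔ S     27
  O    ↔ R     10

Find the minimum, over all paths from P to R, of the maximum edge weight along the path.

8

Comparing a few candidate routes:
P→O→R: max(11, 10) = 11
P→T→R: max(4, 11) = 11
P→S→R: max(8, 4) = 8
P→T→O→N→R: max(4, 9, 13, 11) = 13
P→O→T→R: max(11, 9, 11) = 11
P→T→O→R: max(4, 9, 10) = 10
The minimum achievable maximum is 8.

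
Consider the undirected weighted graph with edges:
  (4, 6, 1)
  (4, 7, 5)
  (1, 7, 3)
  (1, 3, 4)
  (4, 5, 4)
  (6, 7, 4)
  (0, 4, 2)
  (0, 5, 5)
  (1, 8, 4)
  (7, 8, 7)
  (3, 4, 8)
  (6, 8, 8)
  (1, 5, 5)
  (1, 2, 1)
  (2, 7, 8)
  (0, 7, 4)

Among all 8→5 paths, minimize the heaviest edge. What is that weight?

A few of the 8→5 routes:
8 - 1 - 7 - 6 - 4 - 5: max(4, 3, 4, 1, 4) = 4
8 - 1 - 7 - 0 - 4 - 5: max(4, 3, 4, 2, 4) = 4
8 - 1 - 7 - 4 - 5: max(4, 3, 5, 4) = 5
Best route has worst link 4.

4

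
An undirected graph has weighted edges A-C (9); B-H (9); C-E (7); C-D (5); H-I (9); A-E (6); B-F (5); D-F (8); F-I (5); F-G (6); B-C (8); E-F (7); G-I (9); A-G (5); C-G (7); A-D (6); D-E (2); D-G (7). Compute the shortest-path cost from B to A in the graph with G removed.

17

Checking several routes:
B → C → A: 8 + 9 = 17
B → F → E → A: 5 + 7 + 6 = 18
B → F → D → A: 5 + 8 + 6 = 19
B → C → D → A: 8 + 5 + 6 = 19
Shortest: 17.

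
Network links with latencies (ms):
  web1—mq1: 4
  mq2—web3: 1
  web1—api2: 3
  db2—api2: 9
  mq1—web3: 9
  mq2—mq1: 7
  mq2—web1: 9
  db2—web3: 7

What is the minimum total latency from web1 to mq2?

9

Candidate routes:
web1 → api2 → db2 → web3 → mq2: 3 + 9 + 7 + 1 = 20
web1 → mq1 → web3 → mq2: 4 + 9 + 1 = 14
web1 → mq1 → mq2: 4 + 7 = 11
web1 → api2 → db2 → web3 → mq1 → mq2: 3 + 9 + 7 + 9 + 7 = 35
web1 → mq2: 9
Best route has total 9 ms.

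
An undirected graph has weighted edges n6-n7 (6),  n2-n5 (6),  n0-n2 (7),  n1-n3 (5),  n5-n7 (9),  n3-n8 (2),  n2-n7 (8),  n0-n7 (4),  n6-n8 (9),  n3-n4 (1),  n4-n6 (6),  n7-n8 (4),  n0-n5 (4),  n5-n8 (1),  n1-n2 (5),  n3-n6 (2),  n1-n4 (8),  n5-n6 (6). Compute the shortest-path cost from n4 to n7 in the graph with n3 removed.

Checking several routes:
n4 -> n6 -> n5 -> n8 -> n7: 6 + 6 + 1 + 4 = 17
n4 -> n6 -> n7: 6 + 6 = 12
n4 -> n6 -> n8 -> n7: 6 + 9 + 4 = 19
Best route has total 12.

12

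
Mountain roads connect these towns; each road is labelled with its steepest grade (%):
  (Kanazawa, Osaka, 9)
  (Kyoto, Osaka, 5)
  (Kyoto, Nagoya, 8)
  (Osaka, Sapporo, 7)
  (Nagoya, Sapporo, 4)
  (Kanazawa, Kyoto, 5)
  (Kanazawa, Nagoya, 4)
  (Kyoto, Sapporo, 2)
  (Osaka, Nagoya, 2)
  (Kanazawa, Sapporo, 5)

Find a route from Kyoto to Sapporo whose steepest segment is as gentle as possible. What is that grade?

Some routes from Kyoto to Sapporo:
Kyoto - Kanazawa - Sapporo: max(5, 5) = 5
Kyoto - Osaka - Nagoya - Sapporo: max(5, 2, 4) = 5
Kyoto - Kanazawa - Nagoya - Osaka - Sapporo: max(5, 4, 2, 7) = 7
Kyoto - Kanazawa - Nagoya - Sapporo: max(5, 4, 4) = 5
Kyoto - Osaka - Nagoya - Kanazawa - Sapporo: max(5, 2, 4, 5) = 5
Kyoto - Sapporo: max(2) = 2
Best route has worst link 2%.

2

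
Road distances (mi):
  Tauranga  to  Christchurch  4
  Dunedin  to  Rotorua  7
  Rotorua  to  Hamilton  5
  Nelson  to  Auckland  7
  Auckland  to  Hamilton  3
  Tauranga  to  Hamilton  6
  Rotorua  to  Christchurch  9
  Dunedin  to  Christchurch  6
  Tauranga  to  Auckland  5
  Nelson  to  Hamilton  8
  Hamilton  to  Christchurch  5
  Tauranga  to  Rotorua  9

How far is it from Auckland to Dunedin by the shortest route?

Comparing a few candidate routes:
Auckland → Tauranga → Rotorua → Dunedin: 5 + 9 + 7 = 21
Auckland → Hamilton → Christchurch → Dunedin: 3 + 5 + 6 = 14
Auckland → Hamilton → Tauranga → Christchurch → Dunedin: 3 + 6 + 4 + 6 = 19
Auckland → Tauranga → Christchurch → Dunedin: 5 + 4 + 6 = 15
Auckland → Hamilton → Rotorua → Dunedin: 3 + 5 + 7 = 15
Shortest: 14 mi.

14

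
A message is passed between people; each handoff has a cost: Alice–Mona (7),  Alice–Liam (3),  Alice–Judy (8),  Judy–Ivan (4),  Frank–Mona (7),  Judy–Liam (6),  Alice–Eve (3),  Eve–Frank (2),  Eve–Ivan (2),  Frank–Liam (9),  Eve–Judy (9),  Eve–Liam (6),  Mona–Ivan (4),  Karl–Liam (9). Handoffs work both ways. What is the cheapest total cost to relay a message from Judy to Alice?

8

Comparing a few candidate routes:
Judy-Liam-Alice: 6 + 3 = 9
Judy-Ivan-Eve-Liam-Alice: 4 + 2 + 6 + 3 = 15
Judy-Ivan-Eve-Alice: 4 + 2 + 3 = 9
Judy-Eve-Alice: 9 + 3 = 12
Judy-Alice: 8
The minimum is 8.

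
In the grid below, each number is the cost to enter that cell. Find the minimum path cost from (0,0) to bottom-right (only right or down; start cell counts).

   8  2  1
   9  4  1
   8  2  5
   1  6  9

Cheapest: r0c0 → r0c1 → r0c2 → r1c2 → r2c2 → r3c2
  8 + 2 + 1 + 1 + 5 + 9 = 26

26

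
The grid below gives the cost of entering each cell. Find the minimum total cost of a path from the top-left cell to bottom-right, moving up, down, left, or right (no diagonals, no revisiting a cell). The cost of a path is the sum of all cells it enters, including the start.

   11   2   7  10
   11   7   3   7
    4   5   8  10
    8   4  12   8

Path r0c0 r0c1 r0c2 r1c2 r1c3 r2c3 r3c3: 11 + 2 + 7 + 3 + 7 + 10 + 8 = 48.

48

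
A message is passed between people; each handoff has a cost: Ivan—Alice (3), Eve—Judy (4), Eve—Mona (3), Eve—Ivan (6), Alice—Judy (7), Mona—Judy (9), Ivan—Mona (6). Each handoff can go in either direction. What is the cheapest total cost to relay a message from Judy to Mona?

7

Checking several routes:
Judy -> Mona: 9
Judy -> Eve -> Mona: 4 + 3 = 7
Judy -> Eve -> Ivan -> Mona: 4 + 6 + 6 = 16
Judy -> Alice -> Ivan -> Mona: 7 + 3 + 6 = 16
Shortest: 7.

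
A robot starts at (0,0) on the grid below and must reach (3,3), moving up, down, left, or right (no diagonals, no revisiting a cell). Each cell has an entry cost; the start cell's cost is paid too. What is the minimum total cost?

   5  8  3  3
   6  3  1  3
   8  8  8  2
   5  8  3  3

Path r0c0 -> r1c0 -> r1c1 -> r1c2 -> r1c3 -> r2c3 -> r3c3: 5 + 6 + 3 + 1 + 3 + 2 + 3 = 23.

23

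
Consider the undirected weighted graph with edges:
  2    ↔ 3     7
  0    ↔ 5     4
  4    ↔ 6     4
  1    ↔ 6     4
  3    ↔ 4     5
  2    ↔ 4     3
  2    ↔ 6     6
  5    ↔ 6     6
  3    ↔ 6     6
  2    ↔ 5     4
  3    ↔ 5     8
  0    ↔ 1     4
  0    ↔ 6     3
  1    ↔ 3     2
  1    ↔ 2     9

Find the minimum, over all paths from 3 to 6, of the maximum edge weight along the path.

Comparing a few candidate routes:
3 -> 1 -> 6: max(2, 4) = 4
3 -> 1 -> 0 -> 6: max(2, 4, 3) = 4
3 -> 1 -> 0 -> 5 -> 2 -> 4 -> 6: max(2, 4, 4, 4, 3, 4) = 4
The minimum achievable maximum is 4.

4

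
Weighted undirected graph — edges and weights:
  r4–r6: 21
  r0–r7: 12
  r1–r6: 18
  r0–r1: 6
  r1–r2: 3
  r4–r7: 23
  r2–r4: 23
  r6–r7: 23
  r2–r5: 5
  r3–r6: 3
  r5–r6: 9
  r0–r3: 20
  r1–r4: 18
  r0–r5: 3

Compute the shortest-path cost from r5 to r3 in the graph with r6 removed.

Some routes from r5 to r3 avoiding r6:
r5-r0-r3: 3 + 20 = 23
r5-r2-r4-r1-r0-r3: 5 + 23 + 18 + 6 + 20 = 72
r5-r2-r1-r0-r3: 5 + 3 + 6 + 20 = 34
r5-r2-r1-r4-r7-r0-r3: 5 + 3 + 18 + 23 + 12 + 20 = 81
Shortest: 23.

23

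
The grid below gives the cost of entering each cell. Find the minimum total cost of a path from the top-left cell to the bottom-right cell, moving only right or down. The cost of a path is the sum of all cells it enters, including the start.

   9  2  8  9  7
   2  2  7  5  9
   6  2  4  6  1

Best path: [0,0] -> [0,1] -> [1,1] -> [2,1] -> [2,2] -> [2,3] -> [2,4]
Cost: 9 + 2 + 2 + 2 + 4 + 6 + 1 = 26
For comparison, the top-then-right route costs 45.

26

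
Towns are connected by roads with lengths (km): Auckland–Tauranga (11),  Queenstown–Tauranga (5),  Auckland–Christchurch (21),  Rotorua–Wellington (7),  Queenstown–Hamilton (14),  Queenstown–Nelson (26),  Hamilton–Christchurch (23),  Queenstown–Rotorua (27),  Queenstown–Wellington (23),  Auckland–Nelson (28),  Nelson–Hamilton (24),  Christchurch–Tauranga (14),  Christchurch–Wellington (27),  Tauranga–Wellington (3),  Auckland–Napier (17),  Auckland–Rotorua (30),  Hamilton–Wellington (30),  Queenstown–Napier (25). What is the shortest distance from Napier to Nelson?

45

Some routes from Napier to Nelson:
Napier-Queenstown-Nelson: 25 + 26 = 51
Napier-Auckland-Nelson: 17 + 28 = 45
Napier-Queenstown-Hamilton-Nelson: 25 + 14 + 24 = 63
Napier-Auckland-Tauranga-Queenstown-Nelson: 17 + 11 + 5 + 26 = 59
Shortest: 45 km.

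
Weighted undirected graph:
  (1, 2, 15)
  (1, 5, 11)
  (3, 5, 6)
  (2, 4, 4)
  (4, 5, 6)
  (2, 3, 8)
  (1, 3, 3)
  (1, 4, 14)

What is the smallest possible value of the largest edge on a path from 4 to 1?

Comparing a few candidate routes:
4 - 5 - 3 - 1: max(6, 6, 3) = 6
4 - 2 - 3 - 5 - 1: max(4, 8, 6, 11) = 11
4 - 2 - 3 - 1: max(4, 8, 3) = 8
Best route has worst link 6.

6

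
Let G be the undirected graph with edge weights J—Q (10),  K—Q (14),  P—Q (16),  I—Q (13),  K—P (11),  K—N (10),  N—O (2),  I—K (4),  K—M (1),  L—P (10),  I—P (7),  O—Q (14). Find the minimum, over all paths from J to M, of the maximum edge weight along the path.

Checking several routes:
J - Q - K - M: max(10, 14, 1) = 14
J - Q - I - P - K - M: max(10, 13, 7, 11, 1) = 13
J - Q - I - K - M: max(10, 13, 4, 1) = 13
J - Q - O - N - K - M: max(10, 14, 2, 10, 1) = 14
The minimum achievable maximum is 13.

13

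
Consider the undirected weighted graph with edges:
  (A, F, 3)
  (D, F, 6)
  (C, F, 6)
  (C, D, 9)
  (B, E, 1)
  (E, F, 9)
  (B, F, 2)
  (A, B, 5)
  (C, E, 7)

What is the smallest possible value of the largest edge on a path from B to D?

6

Checking several routes:
B→F→D: max(2, 6) = 6
B→E→F→D: max(1, 9, 6) = 9
B→E→F→C→D: max(1, 9, 6, 9) = 9
B→A→F→D: max(5, 3, 6) = 6
B→E→C→D: max(1, 7, 9) = 9
B→E→C→F→D: max(1, 7, 6, 6) = 7
Best route has worst link 6.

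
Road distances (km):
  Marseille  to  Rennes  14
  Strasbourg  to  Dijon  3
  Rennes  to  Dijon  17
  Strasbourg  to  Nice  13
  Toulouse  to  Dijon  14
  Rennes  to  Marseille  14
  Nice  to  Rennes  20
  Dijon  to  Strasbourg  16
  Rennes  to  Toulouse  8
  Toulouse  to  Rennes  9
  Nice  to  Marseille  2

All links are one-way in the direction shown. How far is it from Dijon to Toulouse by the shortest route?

53

Routes from Dijon to Toulouse:
Dijon - Strasbourg - Nice - Rennes - Toulouse: 16 + 13 + 20 + 8 = 57
Dijon - Strasbourg - Nice - Marseille - Rennes - Toulouse: 16 + 13 + 2 + 14 + 8 = 53
The minimum is 53 km.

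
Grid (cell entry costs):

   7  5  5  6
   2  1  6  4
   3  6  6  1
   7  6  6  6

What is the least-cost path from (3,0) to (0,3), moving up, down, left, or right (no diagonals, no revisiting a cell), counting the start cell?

One optimal route is (3,0) (2,0) (1,0) (1,1) (0,1) (0,2) (0,3).
Its cost is 7 + 3 + 2 + 1 + 5 + 5 + 6 = 29.

29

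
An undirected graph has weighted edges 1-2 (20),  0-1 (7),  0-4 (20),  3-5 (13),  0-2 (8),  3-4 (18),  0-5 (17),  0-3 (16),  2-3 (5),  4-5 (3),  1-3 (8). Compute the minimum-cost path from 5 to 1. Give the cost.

21

A few of the 5→1 routes:
5 -> 3 -> 1: 13 + 8 = 21
5 -> 0 -> 1: 17 + 7 = 24
5 -> 4 -> 3 -> 1: 3 + 18 + 8 = 29
Shortest: 21.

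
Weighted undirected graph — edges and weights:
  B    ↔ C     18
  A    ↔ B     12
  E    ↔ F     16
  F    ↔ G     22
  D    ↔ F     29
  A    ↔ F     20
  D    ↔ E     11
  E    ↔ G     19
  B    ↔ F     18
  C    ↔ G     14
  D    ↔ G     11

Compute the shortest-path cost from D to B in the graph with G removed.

45

Candidate routes:
D -> F -> B: 29 + 18 = 47
D -> F -> A -> B: 29 + 20 + 12 = 61
D -> E -> F -> B: 11 + 16 + 18 = 45
D -> E -> F -> A -> B: 11 + 16 + 20 + 12 = 59
The minimum is 45.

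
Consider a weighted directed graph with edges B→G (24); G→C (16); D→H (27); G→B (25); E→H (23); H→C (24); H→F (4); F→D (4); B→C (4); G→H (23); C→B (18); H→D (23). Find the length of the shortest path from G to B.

25

Paths from G to B:
G - H - C - B: 23 + 24 + 18 = 65
G - B: 25
G - C - B: 16 + 18 = 34
The minimum is 25.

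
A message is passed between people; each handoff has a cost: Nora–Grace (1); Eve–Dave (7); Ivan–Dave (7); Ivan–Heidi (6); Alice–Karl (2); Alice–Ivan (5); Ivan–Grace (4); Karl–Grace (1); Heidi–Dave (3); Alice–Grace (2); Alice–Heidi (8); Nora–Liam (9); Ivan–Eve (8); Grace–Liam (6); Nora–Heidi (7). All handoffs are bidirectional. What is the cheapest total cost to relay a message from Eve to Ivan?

8

Some routes from Eve to Ivan:
Eve→Dave→Heidi→Ivan: 7 + 3 + 6 = 16
Eve→Dave→Ivan: 7 + 7 = 14
Eve→Dave→Heidi→Alice→Grace→Ivan: 7 + 3 + 8 + 2 + 4 = 24
Eve→Dave→Heidi→Nora→Grace→Ivan: 7 + 3 + 7 + 1 + 4 = 22
Eve→Dave→Heidi→Alice→Ivan: 7 + 3 + 8 + 5 = 23
Eve→Ivan: 8
Best route has total 8.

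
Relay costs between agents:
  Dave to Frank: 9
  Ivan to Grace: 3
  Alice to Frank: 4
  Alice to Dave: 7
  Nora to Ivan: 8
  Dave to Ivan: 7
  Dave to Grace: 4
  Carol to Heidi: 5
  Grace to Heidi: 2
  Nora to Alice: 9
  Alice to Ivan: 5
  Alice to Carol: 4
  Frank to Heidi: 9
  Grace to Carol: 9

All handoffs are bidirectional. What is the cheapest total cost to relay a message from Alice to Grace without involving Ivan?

11

Comparing a few candidate routes:
Alice → Frank → Heidi → Grace: 4 + 9 + 2 = 15
Alice → Frank → Dave → Grace: 4 + 9 + 4 = 17
Alice → Carol → Grace: 4 + 9 = 13
Alice → Carol → Heidi → Grace: 4 + 5 + 2 = 11
Alice → Dave → Grace: 7 + 4 = 11
Shortest: 11.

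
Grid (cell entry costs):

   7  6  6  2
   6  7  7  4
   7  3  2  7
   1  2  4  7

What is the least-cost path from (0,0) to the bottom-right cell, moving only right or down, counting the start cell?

34

Best path: [0,0]→[1,0]→[2,0]→[3,0]→[3,1]→[3,2]→[3,3]
Cost: 7 + 6 + 7 + 1 + 2 + 4 + 7 = 34
(Top row then right column would cost 39.)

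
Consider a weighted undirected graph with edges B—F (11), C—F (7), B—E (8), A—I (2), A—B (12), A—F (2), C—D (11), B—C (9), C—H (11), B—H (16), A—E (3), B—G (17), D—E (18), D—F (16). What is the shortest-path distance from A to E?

3

Comparing a few candidate routes:
A - F - C - B - E: 2 + 7 + 9 + 8 = 26
A - F - B - E: 2 + 11 + 8 = 21
A - F - D - E: 2 + 16 + 18 = 36
A - B - E: 12 + 8 = 20
A - E: 3
Shortest: 3.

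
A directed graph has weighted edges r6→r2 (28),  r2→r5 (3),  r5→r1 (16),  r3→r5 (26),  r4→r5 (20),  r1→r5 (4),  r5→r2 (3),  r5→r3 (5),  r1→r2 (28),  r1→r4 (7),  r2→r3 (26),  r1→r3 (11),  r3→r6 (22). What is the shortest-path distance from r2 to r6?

30

Routes from r2 to r6:
r2-r5-r3-r6: 3 + 5 + 22 = 30
r2-r3-r6: 26 + 22 = 48
r2-r5-r1-r3-r6: 3 + 16 + 11 + 22 = 52
Best route has total 30.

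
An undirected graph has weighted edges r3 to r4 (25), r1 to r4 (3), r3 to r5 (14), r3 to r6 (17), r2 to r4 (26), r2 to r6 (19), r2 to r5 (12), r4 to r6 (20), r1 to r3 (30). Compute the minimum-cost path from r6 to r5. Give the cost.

Some routes from r6 to r5:
r6 - r3 - r5: 17 + 14 = 31
r6 - r4 - r3 - r5: 20 + 25 + 14 = 59
r6 - r2 - r5: 19 + 12 = 31
r6 - r4 - r1 - r3 - r5: 20 + 3 + 30 + 14 = 67
r6 - r4 - r2 - r5: 20 + 26 + 12 = 58
The minimum is 31.

31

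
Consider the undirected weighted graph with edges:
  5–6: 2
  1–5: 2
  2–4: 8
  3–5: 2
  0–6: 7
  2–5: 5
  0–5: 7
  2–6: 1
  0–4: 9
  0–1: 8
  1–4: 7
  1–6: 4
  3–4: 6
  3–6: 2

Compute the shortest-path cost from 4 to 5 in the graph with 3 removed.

9

Some routes from 4 to 5 avoiding 3:
4-2-6-1-5: 8 + 1 + 4 + 2 = 15
4-1-6-5: 7 + 4 + 2 = 13
4-1-5: 7 + 2 = 9
4-2-6-5: 8 + 1 + 2 = 11
4-2-5: 8 + 5 = 13
Shortest: 9.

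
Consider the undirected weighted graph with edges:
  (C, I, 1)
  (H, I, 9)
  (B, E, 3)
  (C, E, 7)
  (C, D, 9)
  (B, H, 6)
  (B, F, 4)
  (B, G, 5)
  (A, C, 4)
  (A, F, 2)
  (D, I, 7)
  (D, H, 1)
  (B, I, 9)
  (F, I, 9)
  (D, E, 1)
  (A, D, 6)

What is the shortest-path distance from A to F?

2

Some routes from A to F:
A → F: 2
A → C → I → F: 4 + 1 + 9 = 14
A → D → E → B → F: 6 + 1 + 3 + 4 = 14
Best route has total 2.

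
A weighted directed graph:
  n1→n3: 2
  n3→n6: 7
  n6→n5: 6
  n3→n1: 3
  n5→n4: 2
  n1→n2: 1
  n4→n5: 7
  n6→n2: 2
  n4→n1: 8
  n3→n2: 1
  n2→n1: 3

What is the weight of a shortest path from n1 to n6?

9

Candidate routes:
n1 -> n3 -> n6: 2 + 7 = 9
The minimum is 9.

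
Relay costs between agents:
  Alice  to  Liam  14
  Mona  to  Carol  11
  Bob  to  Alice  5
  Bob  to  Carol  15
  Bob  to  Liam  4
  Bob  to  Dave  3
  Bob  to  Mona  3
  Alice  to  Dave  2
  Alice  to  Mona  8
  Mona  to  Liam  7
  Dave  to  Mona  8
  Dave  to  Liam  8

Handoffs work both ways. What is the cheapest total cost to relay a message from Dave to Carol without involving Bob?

19

Comparing a few candidate routes:
Dave -> Mona -> Carol: 8 + 11 = 19
Dave -> Alice -> Mona -> Carol: 2 + 8 + 11 = 21
Dave -> Liam -> Mona -> Carol: 8 + 7 + 11 = 26
Best route has total 19.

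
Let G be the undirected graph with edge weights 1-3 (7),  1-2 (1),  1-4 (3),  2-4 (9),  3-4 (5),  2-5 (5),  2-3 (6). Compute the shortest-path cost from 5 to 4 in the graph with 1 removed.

14

Paths from 5 to 4 avoiding 1:
5-2-4: 5 + 9 = 14
5-2-3-4: 5 + 6 + 5 = 16
Shortest: 14.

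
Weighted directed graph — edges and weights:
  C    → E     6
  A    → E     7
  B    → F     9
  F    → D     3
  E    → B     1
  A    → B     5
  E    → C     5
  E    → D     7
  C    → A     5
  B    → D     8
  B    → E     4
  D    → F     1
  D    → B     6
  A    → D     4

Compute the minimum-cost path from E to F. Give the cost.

8

Some routes from E to F:
E→D→F: 7 + 1 = 8
E→B→D→F: 1 + 8 + 1 = 10
E→B→F: 1 + 9 = 10
Best route has total 8.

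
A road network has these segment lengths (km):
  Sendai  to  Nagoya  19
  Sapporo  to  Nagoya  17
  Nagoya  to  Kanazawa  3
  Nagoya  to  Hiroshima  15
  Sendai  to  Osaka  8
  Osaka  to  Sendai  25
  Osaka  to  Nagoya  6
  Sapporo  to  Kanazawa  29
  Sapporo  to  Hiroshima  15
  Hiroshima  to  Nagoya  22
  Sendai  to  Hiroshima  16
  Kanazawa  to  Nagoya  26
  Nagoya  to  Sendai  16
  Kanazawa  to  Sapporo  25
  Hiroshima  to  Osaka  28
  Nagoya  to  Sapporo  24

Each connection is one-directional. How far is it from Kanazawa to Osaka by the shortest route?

50

Checking several routes:
Kanazawa→Sapporo→Nagoya→Sendai→Osaka: 25 + 17 + 16 + 8 = 66
Kanazawa→Sapporo→Hiroshima→Osaka: 25 + 15 + 28 = 68
Kanazawa→Nagoya→Sendai→Osaka: 26 + 16 + 8 = 50
Best route has total 50 km.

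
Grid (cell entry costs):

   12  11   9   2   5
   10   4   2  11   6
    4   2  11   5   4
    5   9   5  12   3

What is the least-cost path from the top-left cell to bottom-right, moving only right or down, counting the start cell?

51

Best path: [0,0] → [1,0] → [1,1] → [1,2] → [1,3] → [2,3] → [2,4] → [3,4]
Cost: 12 + 10 + 4 + 2 + 11 + 5 + 4 + 3 = 51
For comparison, the top-then-right route costs 52.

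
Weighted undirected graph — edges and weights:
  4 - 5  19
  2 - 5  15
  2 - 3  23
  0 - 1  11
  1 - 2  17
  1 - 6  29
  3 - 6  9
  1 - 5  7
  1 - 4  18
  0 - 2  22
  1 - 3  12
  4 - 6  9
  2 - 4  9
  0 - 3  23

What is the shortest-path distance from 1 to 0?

Some routes from 1 to 0:
1 -> 0: 11
1 -> 2 -> 0: 17 + 22 = 39
1 -> 5 -> 2 -> 0: 7 + 15 + 22 = 44
1 -> 3 -> 0: 12 + 23 = 35
The minimum is 11.

11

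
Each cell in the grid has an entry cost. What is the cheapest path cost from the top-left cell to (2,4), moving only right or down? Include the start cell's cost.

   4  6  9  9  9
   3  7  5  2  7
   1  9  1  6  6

One optimal route is (0,0) → (1,0) → (2,0) → (2,1) → (2,2) → (2,3) → (2,4).
Its cost is 4 + 3 + 1 + 9 + 1 + 6 + 6 = 30.

30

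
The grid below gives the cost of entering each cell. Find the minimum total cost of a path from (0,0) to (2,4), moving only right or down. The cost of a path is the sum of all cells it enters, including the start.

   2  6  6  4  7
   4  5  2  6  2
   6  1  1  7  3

23

Take (0,0) -> (1,0) -> (1,1) -> (2,1) -> (2,2) -> (2,3) -> (2,4) for a total of 2 + 4 + 5 + 1 + 1 + 7 + 3 = 23.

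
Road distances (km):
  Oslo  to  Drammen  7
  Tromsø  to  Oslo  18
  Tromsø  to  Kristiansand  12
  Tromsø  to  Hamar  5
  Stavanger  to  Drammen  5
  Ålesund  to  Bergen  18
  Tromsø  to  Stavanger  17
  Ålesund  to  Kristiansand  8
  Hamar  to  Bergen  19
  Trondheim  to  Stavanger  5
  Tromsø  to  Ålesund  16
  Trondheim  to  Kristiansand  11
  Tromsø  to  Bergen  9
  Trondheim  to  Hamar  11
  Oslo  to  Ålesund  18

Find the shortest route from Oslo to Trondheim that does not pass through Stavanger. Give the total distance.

34

A few of the Oslo→Trondheim routes:
Oslo - Tromsø - Hamar - Trondheim: 18 + 5 + 11 = 34
Oslo - Ålesund - Kristiansand - Trondheim: 18 + 8 + 11 = 37
Oslo - Tromsø - Kristiansand - Trondheim: 18 + 12 + 11 = 41
Shortest: 34 km.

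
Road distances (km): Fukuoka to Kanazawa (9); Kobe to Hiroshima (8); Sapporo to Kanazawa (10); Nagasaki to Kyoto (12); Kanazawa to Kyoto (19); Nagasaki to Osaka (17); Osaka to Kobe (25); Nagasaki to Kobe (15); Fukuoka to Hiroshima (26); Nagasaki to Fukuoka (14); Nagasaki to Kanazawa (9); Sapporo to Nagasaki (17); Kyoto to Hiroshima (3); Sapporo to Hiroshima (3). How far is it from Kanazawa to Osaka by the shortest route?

Comparing a few candidate routes:
Kanazawa-Nagasaki-Osaka: 9 + 17 = 26
Kanazawa-Fukuoka-Nagasaki-Osaka: 9 + 14 + 17 = 40
Kanazawa-Sapporo-Nagasaki-Osaka: 10 + 17 + 17 = 44
Kanazawa-Sapporo-Hiroshima-Kyoto-Nagasaki-Osaka: 10 + 3 + 3 + 12 + 17 = 45
Kanazawa-Sapporo-Hiroshima-Kobe-Osaka: 10 + 3 + 8 + 25 = 46
The minimum is 26 km.

26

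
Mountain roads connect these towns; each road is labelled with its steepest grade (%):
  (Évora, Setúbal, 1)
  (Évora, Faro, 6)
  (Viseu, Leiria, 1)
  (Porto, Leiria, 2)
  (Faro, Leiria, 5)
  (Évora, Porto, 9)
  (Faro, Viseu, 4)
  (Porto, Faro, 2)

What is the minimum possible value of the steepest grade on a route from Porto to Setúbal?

6

A few of the Porto→Setúbal routes:
Porto-Faro-Évora-Setúbal: max(2, 6, 1) = 6
Porto-Leiria-Viseu-Faro-Évora-Setúbal: max(2, 1, 4, 6, 1) = 6
Porto-Leiria-Faro-Évora-Setúbal: max(2, 5, 6, 1) = 6
The minimum achievable maximum is 6%.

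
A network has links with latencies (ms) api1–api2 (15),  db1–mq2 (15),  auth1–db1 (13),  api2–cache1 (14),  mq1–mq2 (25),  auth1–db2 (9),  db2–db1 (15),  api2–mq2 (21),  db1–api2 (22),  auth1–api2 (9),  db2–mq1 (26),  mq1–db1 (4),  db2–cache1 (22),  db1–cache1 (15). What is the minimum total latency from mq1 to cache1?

19

A few of the mq1→cache1 routes:
mq1 - db1 - db2 - cache1: 4 + 15 + 22 = 41
mq1 - db1 - auth1 - api2 - cache1: 4 + 13 + 9 + 14 = 40
mq1 - db1 - cache1: 4 + 15 = 19
mq1 - db1 - api2 - cache1: 4 + 22 + 14 = 40
Best route has total 19 ms.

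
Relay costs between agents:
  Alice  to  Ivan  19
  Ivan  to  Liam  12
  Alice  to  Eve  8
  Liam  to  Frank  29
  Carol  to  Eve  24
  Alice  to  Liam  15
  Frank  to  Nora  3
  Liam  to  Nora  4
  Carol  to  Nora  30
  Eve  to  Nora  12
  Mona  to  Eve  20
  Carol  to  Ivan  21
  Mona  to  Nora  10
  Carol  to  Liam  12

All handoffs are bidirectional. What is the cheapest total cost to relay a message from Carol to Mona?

26

Checking several routes:
Carol→Liam→Nora→Mona: 12 + 4 + 10 = 26
Carol→Nora→Mona: 30 + 10 = 40
Carol→Eve→Mona: 24 + 20 = 44
Carol→Eve→Nora→Mona: 24 + 12 + 10 = 46
Best route has total 26.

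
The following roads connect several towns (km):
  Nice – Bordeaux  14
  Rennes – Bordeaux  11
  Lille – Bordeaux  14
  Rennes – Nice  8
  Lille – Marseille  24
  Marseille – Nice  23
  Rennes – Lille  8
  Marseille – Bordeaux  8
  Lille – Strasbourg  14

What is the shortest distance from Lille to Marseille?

Some routes from Lille to Marseille:
Lille → Rennes → Nice → Marseille: 8 + 8 + 23 = 39
Lille → Marseille: 24
Lille → Rennes → Bordeaux → Marseille: 8 + 11 + 8 = 27
Lille → Bordeaux → Marseille: 14 + 8 = 22
Lille → Rennes → Nice → Bordeaux → Marseille: 8 + 8 + 14 + 8 = 38
Shortest: 22 km.

22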